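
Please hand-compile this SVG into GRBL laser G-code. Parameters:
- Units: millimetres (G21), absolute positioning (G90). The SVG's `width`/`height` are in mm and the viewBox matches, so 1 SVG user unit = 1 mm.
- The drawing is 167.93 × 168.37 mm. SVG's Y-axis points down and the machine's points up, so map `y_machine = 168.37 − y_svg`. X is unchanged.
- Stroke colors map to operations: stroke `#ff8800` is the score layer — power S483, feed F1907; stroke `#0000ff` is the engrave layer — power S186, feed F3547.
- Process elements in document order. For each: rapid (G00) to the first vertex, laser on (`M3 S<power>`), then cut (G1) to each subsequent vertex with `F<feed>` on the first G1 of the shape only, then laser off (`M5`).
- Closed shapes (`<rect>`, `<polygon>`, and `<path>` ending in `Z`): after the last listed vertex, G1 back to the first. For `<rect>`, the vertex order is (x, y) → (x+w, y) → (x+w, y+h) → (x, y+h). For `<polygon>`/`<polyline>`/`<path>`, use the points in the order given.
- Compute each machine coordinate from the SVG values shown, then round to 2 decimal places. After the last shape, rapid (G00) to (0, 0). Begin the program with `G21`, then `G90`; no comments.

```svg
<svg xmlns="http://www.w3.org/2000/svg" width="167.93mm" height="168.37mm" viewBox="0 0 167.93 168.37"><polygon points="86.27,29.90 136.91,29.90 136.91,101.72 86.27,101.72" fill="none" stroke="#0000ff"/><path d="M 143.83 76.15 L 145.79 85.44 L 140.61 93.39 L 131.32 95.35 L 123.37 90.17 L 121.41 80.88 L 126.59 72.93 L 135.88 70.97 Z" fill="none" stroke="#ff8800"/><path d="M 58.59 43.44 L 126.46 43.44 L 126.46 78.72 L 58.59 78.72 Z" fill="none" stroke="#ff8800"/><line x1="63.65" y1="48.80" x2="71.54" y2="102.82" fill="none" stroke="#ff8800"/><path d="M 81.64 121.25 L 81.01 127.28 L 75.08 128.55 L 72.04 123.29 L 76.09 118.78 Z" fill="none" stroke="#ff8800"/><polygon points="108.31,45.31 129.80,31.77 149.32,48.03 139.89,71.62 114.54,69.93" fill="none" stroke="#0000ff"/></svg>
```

G21
G90
G00 X86.27 Y138.47
M3 S186
G1 X136.91 Y138.47 F3547
G1 X136.91 Y66.65
G1 X86.27 Y66.65
G1 X86.27 Y138.47
M5
G00 X143.83 Y92.22
M3 S483
G1 X145.79 Y82.93 F1907
G1 X140.61 Y74.98
G1 X131.32 Y73.02
G1 X123.37 Y78.20
G1 X121.41 Y87.49
G1 X126.59 Y95.44
G1 X135.88 Y97.40
G1 X143.83 Y92.22
M5
G00 X58.59 Y124.93
M3 S483
G1 X126.46 Y124.93 F1907
G1 X126.46 Y89.65
G1 X58.59 Y89.65
G1 X58.59 Y124.93
M5
G00 X63.65 Y119.57
M3 S483
G1 X71.54 Y65.55 F1907
M5
G00 X81.64 Y47.12
M3 S483
G1 X81.01 Y41.09 F1907
G1 X75.08 Y39.82
G1 X72.04 Y45.08
G1 X76.09 Y49.59
G1 X81.64 Y47.12
M5
G00 X108.31 Y123.06
M3 S186
G1 X129.80 Y136.60 F3547
G1 X149.32 Y120.34
G1 X139.89 Y96.75
G1 X114.54 Y98.44
G1 X108.31 Y123.06
M5
G00 X0.00 Y0.00

1 u = 1 mm; y_m = 168.37 − y.

[1] `<polygon>` rectangle, #0000ff→engrave S186 F3547: (86.27,138.47) → (136.91,138.47) → (136.91,66.65) → (86.27,66.65) → (86.27,138.47) (closed)

[2] `<path>` regular polygon, #ff8800→score S483 F1907: (143.83,92.22) → (145.79,82.93) → (140.61,74.98) → (131.32,73.02) → (123.37,78.20) → (121.41,87.49) → (126.59,95.44) → (135.88,97.40) → (143.83,92.22) (closed)

[3] `<path>` rectangle, #ff8800→score S483 F1907: (58.59,124.93) → (126.46,124.93) → (126.46,89.65) → (58.59,89.65) → (58.59,124.93) (closed)

[4] `<line>` line segment, #ff8800→score S483 F1907: (63.65,119.57) → (71.54,65.55)

[5] `<path>` regular polygon, #ff8800→score S483 F1907: (81.64,47.12) → (81.01,41.09) → (75.08,39.82) → (72.04,45.08) → (76.09,49.59) → (81.64,47.12) (closed)

[6] `<polygon>` regular polygon, #0000ff→engrave S186 F3547: (108.31,123.06) → (129.80,136.60) → (149.32,120.34) → (139.89,96.75) → (114.54,98.44) → (108.31,123.06) (closed)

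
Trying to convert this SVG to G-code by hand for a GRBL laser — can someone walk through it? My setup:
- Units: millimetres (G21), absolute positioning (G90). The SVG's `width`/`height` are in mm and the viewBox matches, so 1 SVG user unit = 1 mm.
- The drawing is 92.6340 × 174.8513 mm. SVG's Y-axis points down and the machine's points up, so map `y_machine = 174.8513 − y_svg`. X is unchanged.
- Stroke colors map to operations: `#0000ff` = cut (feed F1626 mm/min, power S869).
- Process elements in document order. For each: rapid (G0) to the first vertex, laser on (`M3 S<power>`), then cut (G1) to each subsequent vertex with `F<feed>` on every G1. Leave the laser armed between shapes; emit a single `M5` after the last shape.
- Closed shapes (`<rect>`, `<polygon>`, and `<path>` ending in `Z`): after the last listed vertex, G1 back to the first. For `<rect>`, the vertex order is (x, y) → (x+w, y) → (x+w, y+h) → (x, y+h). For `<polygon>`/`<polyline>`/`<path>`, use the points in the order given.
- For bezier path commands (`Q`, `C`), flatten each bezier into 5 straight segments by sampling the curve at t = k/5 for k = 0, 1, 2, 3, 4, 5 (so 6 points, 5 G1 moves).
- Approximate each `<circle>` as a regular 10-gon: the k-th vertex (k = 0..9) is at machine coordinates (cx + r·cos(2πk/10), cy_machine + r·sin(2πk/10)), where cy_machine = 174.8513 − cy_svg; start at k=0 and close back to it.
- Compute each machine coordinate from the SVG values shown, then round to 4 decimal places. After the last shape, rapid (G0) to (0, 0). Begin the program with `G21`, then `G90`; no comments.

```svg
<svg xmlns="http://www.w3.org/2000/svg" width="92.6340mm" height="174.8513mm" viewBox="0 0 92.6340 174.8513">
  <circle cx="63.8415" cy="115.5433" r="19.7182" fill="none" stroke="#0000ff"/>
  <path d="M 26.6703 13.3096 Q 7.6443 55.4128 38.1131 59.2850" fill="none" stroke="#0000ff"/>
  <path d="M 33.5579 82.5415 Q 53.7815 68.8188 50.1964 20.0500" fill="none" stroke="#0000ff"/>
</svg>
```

G21
G90
G0 X83.5597 Y59.3080
M3 S869
G1 X79.7939 Y70.8981 F1626
G1 X69.9348 Y78.0611 F1626
G1 X57.7482 Y78.0611 F1626
G1 X47.8891 Y70.8981 F1626
G1 X44.1233 Y59.3080 F1626
G1 X47.8891 Y47.7179 F1626
G1 X57.7482 Y40.5549 F1626
G1 X69.9348 Y40.5549 F1626
G1 X79.7939 Y47.7179 F1626
G1 X83.5597 Y59.3080 F1626
G0 X26.6703 Y161.5417
M3 S869
G1 X21.0397 Y146.2297 F1626
G1 X19.3687 Y133.9761 F1626
G1 X21.6572 Y124.7810 F1626
G1 X27.9054 Y118.6444 F1626
G1 X38.1131 Y115.5663 F1626
G0 X33.5579 Y92.3098
M3 S869
G1 X40.6950 Y99.2007 F1626
G1 X45.9274 Y108.8953 F1626
G1 X49.2551 Y121.3936 F1626
G1 X50.6781 Y136.6956 F1626
G1 X50.1964 Y154.8013 F1626
M5
G0 X0.0000 Y0.0000

Since the viewBox matches the mm dimensions, user units are millimetres directly. The only transform is the Y-flip y_m = 174.8513 − y_svg.

Shape 1 is a circle drawn with `<circle>`. Its stroke #0000ff means cut at S869, F1626. After flipping Y the toolpath is (83.5597,59.3080) → (79.7939,70.8981) → (69.9348,78.0611) → (57.7482,78.0611) → (47.8891,70.8981) → (44.1233,59.3080) → (47.8891,47.7179) → (57.7482,40.5549) → (69.9348,40.5549) → (79.7939,47.7179) → (83.5597,59.3080), returning to the start.

Shape 2 is a quadratic bezier drawn with `<path>`. Its stroke #0000ff means cut at S869, F1626. After flipping Y the toolpath is (26.6703,161.5417) → (21.0397,146.2297) → (19.3687,133.9761) → (21.6572,124.7810) → (27.9054,118.6444) → (38.1131,115.5663).

Shape 3 is a quadratic bezier drawn with `<path>`. Its stroke #0000ff means cut at S869, F1626. After flipping Y the toolpath is (33.5579,92.3098) → (40.6950,99.2007) → (45.9274,108.8953) → (49.2551,121.3936) → (50.6781,136.6956) → (50.1964,154.8013).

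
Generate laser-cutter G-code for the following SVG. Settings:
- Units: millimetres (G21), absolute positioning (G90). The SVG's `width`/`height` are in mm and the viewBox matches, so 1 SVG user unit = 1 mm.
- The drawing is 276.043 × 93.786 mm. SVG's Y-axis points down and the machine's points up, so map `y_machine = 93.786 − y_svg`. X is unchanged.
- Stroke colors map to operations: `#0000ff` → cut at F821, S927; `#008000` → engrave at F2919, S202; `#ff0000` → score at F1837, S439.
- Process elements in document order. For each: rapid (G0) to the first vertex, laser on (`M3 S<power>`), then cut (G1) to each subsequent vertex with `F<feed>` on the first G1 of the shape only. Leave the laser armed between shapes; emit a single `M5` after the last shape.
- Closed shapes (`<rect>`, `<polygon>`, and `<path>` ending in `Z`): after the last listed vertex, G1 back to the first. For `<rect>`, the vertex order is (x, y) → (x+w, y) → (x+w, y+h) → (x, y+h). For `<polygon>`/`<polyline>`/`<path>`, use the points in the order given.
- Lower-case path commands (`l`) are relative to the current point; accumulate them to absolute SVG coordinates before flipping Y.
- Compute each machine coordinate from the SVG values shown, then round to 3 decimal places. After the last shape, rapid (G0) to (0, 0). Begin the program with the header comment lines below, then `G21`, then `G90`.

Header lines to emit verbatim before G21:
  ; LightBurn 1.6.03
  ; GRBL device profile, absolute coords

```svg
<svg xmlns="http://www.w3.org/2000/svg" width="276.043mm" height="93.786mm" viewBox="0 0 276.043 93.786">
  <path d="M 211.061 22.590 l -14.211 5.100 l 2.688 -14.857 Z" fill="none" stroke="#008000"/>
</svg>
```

; LightBurn 1.6.03
; GRBL device profile, absolute coords
G21
G90
G0 X211.061 Y71.196
M3 S202
G1 X196.850 Y66.096 F2919
G1 X199.538 Y80.953
G1 X211.061 Y71.196
M5
G0 X0.000 Y0.000

Since the viewBox matches the mm dimensions, user units are millimetres directly. The only transform is the Y-flip y_m = 93.786 − y_svg.

Shape 1 is a regular polygon drawn with `<path>`. Its stroke #008000 means engrave at S202, F2919. After flipping Y the toolpath is (211.061,71.196) → (196.850,66.096) → (199.538,80.953) → (211.061,71.196), returning to the start.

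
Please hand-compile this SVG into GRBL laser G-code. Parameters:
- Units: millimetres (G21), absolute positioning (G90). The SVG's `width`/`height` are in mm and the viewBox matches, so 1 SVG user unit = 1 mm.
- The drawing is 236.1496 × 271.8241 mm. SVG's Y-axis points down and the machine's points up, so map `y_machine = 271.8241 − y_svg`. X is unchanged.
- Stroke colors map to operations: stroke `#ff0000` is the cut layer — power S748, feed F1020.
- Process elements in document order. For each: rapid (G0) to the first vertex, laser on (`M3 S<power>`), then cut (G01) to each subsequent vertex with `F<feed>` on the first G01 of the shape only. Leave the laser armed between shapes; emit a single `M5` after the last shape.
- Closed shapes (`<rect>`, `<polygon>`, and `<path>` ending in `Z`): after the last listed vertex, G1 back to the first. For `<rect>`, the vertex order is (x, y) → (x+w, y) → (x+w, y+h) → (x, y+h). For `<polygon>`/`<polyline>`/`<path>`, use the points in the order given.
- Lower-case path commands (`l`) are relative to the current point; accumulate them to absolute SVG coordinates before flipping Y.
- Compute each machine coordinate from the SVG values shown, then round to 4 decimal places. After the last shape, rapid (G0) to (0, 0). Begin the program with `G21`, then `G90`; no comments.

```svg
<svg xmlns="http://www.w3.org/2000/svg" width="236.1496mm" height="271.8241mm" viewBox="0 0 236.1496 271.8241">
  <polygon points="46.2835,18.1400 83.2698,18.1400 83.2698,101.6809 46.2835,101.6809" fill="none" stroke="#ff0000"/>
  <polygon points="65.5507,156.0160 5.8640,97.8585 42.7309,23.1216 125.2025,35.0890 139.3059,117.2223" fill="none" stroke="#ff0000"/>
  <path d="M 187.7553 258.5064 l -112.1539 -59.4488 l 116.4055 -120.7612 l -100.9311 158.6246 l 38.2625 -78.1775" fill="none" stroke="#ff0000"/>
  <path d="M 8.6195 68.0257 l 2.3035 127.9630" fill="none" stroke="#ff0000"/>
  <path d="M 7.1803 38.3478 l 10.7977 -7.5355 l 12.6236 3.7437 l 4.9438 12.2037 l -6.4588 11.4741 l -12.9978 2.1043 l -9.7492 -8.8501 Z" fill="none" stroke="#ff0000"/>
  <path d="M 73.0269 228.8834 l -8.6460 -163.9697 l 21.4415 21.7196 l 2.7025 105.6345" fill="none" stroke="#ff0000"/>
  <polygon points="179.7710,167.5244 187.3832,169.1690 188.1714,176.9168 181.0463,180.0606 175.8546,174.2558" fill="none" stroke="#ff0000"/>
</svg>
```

Since the viewBox matches the mm dimensions, user units are millimetres directly. The only transform is the Y-flip y_m = 271.8241 − y_svg.

Shape 1 is a rectangle drawn with `<polygon>`. Its stroke #ff0000 means cut at S748, F1020. After flipping Y the toolpath is (46.2835,253.6841) → (83.2698,253.6841) → (83.2698,170.1432) → (46.2835,170.1432) → (46.2835,253.6841), returning to the start.

Shape 2 is a regular polygon drawn with `<polygon>`. Its stroke #ff0000 means cut at S748, F1020. After flipping Y the toolpath is (65.5507,115.8081) → (5.8640,173.9656) → (42.7309,248.7025) → (125.2025,236.7351) → (139.3059,154.6018) → (65.5507,115.8081), returning to the start.

Shape 3 is a open polyline drawn with `<path>`. Its stroke #ff0000 means cut at S748, F1020. After flipping Y the toolpath is (187.7553,13.3177) → (75.6014,72.7665) → (192.0069,193.5277) → (91.0758,34.9031) → (129.3383,113.0806).

Shape 4 is a line segment drawn with `<path>`. Its stroke #ff0000 means cut at S748, F1020. After flipping Y the toolpath is (8.6195,203.7984) → (10.9230,75.8354).

Shape 5 is a regular polygon drawn with `<path>`. Its stroke #ff0000 means cut at S748, F1020. After flipping Y the toolpath is (7.1803,233.4763) → (17.9780,241.0118) → (30.6016,237.2681) → (35.5454,225.0644) → (29.0866,213.5903) → (16.0888,211.4860) → (6.3396,220.3361) → (7.1803,233.4763), returning to the start.

Shape 6 is a open polyline drawn with `<path>`. Its stroke #ff0000 means cut at S748, F1020. After flipping Y the toolpath is (73.0269,42.9407) → (64.3809,206.9104) → (85.8224,185.1908) → (88.5249,79.5563).

Shape 7 is a regular polygon drawn with `<polygon>`. Its stroke #ff0000 means cut at S748, F1020. After flipping Y the toolpath is (179.7710,104.2997) → (187.3832,102.6551) → (188.1714,94.9073) → (181.0463,91.7635) → (175.8546,97.5683) → (179.7710,104.2997), returning to the start.

G21
G90
G0 X46.2835 Y253.6841
M3 S748
G01 X83.2698 Y253.6841 F1020
G01 X83.2698 Y170.1432
G01 X46.2835 Y170.1432
G01 X46.2835 Y253.6841
G0 X65.5507 Y115.8081
M3 S748
G01 X5.8640 Y173.9656 F1020
G01 X42.7309 Y248.7025
G01 X125.2025 Y236.7351
G01 X139.3059 Y154.6018
G01 X65.5507 Y115.8081
G0 X187.7553 Y13.3177
M3 S748
G01 X75.6014 Y72.7665 F1020
G01 X192.0069 Y193.5277
G01 X91.0758 Y34.9031
G01 X129.3383 Y113.0806
G0 X8.6195 Y203.7984
M3 S748
G01 X10.9230 Y75.8354 F1020
G0 X7.1803 Y233.4763
M3 S748
G01 X17.9780 Y241.0118 F1020
G01 X30.6016 Y237.2681
G01 X35.5454 Y225.0644
G01 X29.0866 Y213.5903
G01 X16.0888 Y211.4860
G01 X6.3396 Y220.3361
G01 X7.1803 Y233.4763
G0 X73.0269 Y42.9407
M3 S748
G01 X64.3809 Y206.9104 F1020
G01 X85.8224 Y185.1908
G01 X88.5249 Y79.5563
G0 X179.7710 Y104.2997
M3 S748
G01 X187.3832 Y102.6551 F1020
G01 X188.1714 Y94.9073
G01 X181.0463 Y91.7635
G01 X175.8546 Y97.5683
G01 X179.7710 Y104.2997
M5
G0 X0.0000 Y0.0000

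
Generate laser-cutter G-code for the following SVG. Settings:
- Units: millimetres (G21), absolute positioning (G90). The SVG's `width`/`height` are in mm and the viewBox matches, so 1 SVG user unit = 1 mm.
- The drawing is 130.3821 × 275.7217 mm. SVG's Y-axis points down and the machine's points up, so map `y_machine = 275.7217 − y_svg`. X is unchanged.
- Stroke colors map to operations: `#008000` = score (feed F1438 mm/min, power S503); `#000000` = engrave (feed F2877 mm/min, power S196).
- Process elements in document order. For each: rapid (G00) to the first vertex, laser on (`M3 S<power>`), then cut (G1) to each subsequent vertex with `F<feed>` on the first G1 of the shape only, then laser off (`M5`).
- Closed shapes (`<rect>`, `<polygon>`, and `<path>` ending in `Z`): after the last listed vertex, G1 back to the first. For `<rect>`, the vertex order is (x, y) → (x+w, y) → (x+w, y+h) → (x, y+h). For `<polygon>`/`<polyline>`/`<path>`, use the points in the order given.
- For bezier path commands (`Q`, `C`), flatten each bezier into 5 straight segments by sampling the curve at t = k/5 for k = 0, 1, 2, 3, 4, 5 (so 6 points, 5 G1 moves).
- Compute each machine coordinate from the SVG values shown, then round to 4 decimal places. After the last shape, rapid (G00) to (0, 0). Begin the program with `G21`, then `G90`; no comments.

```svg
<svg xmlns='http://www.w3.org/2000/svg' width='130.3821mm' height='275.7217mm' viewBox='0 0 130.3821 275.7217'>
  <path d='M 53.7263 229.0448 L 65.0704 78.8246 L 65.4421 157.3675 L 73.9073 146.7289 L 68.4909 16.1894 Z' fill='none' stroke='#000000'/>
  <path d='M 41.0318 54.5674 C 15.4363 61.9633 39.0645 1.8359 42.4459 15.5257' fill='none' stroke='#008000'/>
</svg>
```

G21
G90
G00 X53.7263 Y46.6769
M3 S196
G1 X65.0704 Y196.8971 F2877
G1 X65.4421 Y118.3542
G1 X73.9073 Y128.9928
G1 X68.4909 Y259.5323
G1 X53.7263 Y46.6769
M5
G00 X41.0318 Y221.1543
M3 S503
G1 X31.0256 Y223.6888 F1438
G1 X29.4985 Y235.6446
G1 X33.1159 Y250.2373
G1 X38.5432 Y260.6825
G1 X42.4459 Y260.1960
M5
G00 X0.0000 Y0.0000

1 u = 1 mm; y_m = 275.7217 − y.

[1] `<path>` closed polygon, #000000→engrave S196 F2877: (53.7263,46.6769) → (65.0704,196.8971) → (65.4421,118.3542) → (73.9073,128.9928) → (68.4909,259.5323) → (53.7263,46.6769) (closed)

[2] `<path>` cubic bezier, #008000→score S503 F1438: (41.0318,221.1543) → (31.0256,223.6888) → (29.4985,235.6446) → (33.1159,250.2373) → (38.5432,260.6825) → (42.4459,260.1960)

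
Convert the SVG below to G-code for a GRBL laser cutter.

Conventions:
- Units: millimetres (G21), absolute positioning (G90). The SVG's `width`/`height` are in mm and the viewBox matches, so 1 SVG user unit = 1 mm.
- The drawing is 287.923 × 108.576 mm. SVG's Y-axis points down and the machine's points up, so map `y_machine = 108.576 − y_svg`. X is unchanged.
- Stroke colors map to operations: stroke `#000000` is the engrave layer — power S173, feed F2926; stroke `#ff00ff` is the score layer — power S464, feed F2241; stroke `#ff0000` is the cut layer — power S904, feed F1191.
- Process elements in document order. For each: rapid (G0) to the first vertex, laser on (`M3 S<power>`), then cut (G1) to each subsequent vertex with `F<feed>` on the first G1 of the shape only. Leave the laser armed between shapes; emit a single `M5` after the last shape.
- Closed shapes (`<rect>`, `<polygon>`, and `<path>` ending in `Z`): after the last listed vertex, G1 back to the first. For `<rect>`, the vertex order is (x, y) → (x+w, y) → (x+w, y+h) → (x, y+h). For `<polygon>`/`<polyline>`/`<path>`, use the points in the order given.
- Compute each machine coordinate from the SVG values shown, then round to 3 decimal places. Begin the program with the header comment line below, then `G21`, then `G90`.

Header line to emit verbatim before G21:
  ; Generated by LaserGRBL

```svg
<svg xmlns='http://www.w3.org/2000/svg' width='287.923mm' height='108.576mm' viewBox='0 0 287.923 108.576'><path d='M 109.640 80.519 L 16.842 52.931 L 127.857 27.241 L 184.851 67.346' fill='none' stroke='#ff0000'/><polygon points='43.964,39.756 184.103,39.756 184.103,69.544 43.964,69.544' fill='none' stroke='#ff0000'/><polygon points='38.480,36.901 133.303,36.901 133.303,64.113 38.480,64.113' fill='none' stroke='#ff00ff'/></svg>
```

; Generated by LaserGRBL
G21
G90
G0 X109.640 Y28.057
M3 S904
G1 X16.842 Y55.645 F1191
G1 X127.857 Y81.335
G1 X184.851 Y41.230
G0 X43.964 Y68.820
M3 S904
G1 X184.103 Y68.820 F1191
G1 X184.103 Y39.032
G1 X43.964 Y39.032
G1 X43.964 Y68.820
G0 X38.480 Y71.675
M3 S464
G1 X133.303 Y71.675 F2241
G1 X133.303 Y44.463
G1 X38.480 Y44.463
G1 X38.480 Y71.675
M5

1 u = 1 mm; y_m = 108.576 − y.

[1] `<path>` open polyline, #ff0000→cut S904 F1191: (109.640,28.057) → (16.842,55.645) → (127.857,81.335) → (184.851,41.230)

[2] `<polygon>` rectangle, #ff0000→cut S904 F1191: (43.964,68.820) → (184.103,68.820) → (184.103,39.032) → (43.964,39.032) → (43.964,68.820) (closed)

[3] `<polygon>` rectangle, #ff00ff→score S464 F2241: (38.480,71.675) → (133.303,71.675) → (133.303,44.463) → (38.480,44.463) → (38.480,71.675) (closed)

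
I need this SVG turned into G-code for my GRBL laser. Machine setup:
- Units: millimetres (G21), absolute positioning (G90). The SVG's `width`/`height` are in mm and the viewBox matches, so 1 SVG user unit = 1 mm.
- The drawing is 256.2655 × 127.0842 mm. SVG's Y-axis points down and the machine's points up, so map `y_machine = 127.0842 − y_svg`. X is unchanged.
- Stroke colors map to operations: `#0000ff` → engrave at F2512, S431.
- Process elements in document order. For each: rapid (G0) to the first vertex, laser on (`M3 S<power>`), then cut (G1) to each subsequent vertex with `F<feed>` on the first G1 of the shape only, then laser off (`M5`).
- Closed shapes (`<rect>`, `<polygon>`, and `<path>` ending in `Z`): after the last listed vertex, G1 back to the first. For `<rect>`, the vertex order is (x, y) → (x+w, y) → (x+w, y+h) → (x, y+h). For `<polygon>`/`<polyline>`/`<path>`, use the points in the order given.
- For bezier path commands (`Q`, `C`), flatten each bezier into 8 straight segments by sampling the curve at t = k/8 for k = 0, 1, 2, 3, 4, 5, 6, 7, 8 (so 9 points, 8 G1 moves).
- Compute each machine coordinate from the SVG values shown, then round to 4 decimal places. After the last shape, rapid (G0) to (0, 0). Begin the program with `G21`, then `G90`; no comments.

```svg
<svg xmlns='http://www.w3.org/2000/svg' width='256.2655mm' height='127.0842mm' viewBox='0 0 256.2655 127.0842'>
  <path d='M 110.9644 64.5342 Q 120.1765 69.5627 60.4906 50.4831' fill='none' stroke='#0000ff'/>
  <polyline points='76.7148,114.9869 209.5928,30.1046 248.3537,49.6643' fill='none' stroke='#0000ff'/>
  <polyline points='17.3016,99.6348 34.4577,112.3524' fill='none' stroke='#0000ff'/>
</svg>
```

viewBox `0 0 256.2655 127.0842` with mm width/height → 1 unit = 1 mm. Flip: y_m = 127.0842 − y_svg.

**Shape 1** — `<path>` quadratic bezier, stroke `#0000ff` → engrave (S431, F2512). Control points (SVG): P0=(110.9644,64.5342), P1=(120.1765,69.5627), P2=(60.4906,50.4831); sampled at t=k/8. Machine vertices: (110.9644,62.5500) → (112.1909,61.6696) → (111.2643,61.5425) → (108.1847,62.1688) → (102.9520,63.5485) → (95.5662,65.6816) → (86.0274,68.5681) → (74.3355,72.2079) → (60.4906,76.6011). Open path.

**Shape 2** — `<polyline>` open polyline, stroke `#0000ff` → engrave (S431, F2512). Machine vertices: (76.7148,12.0973) → (209.5928,96.9796) → (248.3537,77.4199). Open path.

**Shape 3** — `<polyline>` line segment, stroke `#0000ff` → engrave (S431, F2512). Machine vertices: (17.3016,27.4494) → (34.4577,14.7318). Open path.

G21
G90
G0 X110.9644 Y62.5500
M3 S431
G1 X112.1909 Y61.6696 F2512
G1 X111.2643 Y61.5425
G1 X108.1847 Y62.1688
G1 X102.9520 Y63.5485
G1 X95.5662 Y65.6816
G1 X86.0274 Y68.5681
G1 X74.3355 Y72.2079
G1 X60.4906 Y76.6011
M5
G0 X76.7148 Y12.0973
M3 S431
G1 X209.5928 Y96.9796 F2512
G1 X248.3537 Y77.4199
M5
G0 X17.3016 Y27.4494
M3 S431
G1 X34.4577 Y14.7318 F2512
M5
G0 X0.0000 Y0.0000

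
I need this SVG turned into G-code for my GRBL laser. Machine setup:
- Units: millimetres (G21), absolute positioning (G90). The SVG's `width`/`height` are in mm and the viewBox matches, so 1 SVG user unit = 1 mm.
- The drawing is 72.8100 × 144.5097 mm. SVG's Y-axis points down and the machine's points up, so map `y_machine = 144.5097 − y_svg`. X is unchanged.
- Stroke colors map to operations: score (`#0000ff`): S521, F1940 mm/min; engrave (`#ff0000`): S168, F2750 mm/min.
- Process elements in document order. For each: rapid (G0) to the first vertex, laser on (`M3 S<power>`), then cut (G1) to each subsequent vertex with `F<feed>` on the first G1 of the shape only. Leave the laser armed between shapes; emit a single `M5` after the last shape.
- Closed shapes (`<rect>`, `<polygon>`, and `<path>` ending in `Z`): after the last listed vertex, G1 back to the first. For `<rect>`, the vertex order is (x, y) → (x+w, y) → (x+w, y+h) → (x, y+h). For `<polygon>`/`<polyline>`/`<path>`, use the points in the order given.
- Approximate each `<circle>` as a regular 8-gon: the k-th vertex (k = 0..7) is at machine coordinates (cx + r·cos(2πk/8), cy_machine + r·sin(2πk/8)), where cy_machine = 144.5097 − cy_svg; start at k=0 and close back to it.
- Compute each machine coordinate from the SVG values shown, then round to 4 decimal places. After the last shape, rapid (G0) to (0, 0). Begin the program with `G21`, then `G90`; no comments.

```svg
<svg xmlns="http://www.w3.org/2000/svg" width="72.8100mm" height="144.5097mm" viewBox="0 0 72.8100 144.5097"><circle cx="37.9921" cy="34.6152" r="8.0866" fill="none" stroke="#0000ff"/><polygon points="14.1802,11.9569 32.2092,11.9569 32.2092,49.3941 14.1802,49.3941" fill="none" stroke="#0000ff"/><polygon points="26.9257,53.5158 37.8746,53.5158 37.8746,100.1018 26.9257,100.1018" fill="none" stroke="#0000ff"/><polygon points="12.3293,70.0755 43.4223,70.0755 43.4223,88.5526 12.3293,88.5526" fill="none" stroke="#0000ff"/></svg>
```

G21
G90
G0 X46.0787 Y109.8945
M3 S521
G1 X43.7102 Y115.6126 F1940
G1 X37.9921 Y117.9811
G1 X32.2740 Y115.6126
G1 X29.9055 Y109.8945
G1 X32.2740 Y104.1764
G1 X37.9921 Y101.8079
G1 X43.7102 Y104.1764
G1 X46.0787 Y109.8945
G0 X14.1802 Y132.5528
M3 S521
G1 X32.2092 Y132.5528 F1940
G1 X32.2092 Y95.1156
G1 X14.1802 Y95.1156
G1 X14.1802 Y132.5528
G0 X26.9257 Y90.9939
M3 S521
G1 X37.8746 Y90.9939 F1940
G1 X37.8746 Y44.4079
G1 X26.9257 Y44.4079
G1 X26.9257 Y90.9939
G0 X12.3293 Y74.4342
M3 S521
G1 X43.4223 Y74.4342 F1940
G1 X43.4223 Y55.9571
G1 X12.3293 Y55.9571
G1 X12.3293 Y74.4342
M5
G0 X0.0000 Y0.0000

Since the viewBox matches the mm dimensions, user units are millimetres directly. The only transform is the Y-flip y_m = 144.5097 − y_svg.

Shape 1 is a circle drawn with `<circle>`. Its stroke #0000ff means score at S521, F1940. After flipping Y the toolpath is (46.0787,109.8945) → (43.7102,115.6126) → (37.9921,117.9811) → (32.2740,115.6126) → (29.9055,109.8945) → (32.2740,104.1764) → (37.9921,101.8079) → (43.7102,104.1764) → (46.0787,109.8945), returning to the start.

Shape 2 is a rectangle drawn with `<polygon>`. Its stroke #0000ff means score at S521, F1940. After flipping Y the toolpath is (14.1802,132.5528) → (32.2092,132.5528) → (32.2092,95.1156) → (14.1802,95.1156) → (14.1802,132.5528), returning to the start.

Shape 3 is a rectangle drawn with `<polygon>`. Its stroke #0000ff means score at S521, F1940. After flipping Y the toolpath is (26.9257,90.9939) → (37.8746,90.9939) → (37.8746,44.4079) → (26.9257,44.4079) → (26.9257,90.9939), returning to the start.

Shape 4 is a rectangle drawn with `<polygon>`. Its stroke #0000ff means score at S521, F1940. After flipping Y the toolpath is (12.3293,74.4342) → (43.4223,74.4342) → (43.4223,55.9571) → (12.3293,55.9571) → (12.3293,74.4342), returning to the start.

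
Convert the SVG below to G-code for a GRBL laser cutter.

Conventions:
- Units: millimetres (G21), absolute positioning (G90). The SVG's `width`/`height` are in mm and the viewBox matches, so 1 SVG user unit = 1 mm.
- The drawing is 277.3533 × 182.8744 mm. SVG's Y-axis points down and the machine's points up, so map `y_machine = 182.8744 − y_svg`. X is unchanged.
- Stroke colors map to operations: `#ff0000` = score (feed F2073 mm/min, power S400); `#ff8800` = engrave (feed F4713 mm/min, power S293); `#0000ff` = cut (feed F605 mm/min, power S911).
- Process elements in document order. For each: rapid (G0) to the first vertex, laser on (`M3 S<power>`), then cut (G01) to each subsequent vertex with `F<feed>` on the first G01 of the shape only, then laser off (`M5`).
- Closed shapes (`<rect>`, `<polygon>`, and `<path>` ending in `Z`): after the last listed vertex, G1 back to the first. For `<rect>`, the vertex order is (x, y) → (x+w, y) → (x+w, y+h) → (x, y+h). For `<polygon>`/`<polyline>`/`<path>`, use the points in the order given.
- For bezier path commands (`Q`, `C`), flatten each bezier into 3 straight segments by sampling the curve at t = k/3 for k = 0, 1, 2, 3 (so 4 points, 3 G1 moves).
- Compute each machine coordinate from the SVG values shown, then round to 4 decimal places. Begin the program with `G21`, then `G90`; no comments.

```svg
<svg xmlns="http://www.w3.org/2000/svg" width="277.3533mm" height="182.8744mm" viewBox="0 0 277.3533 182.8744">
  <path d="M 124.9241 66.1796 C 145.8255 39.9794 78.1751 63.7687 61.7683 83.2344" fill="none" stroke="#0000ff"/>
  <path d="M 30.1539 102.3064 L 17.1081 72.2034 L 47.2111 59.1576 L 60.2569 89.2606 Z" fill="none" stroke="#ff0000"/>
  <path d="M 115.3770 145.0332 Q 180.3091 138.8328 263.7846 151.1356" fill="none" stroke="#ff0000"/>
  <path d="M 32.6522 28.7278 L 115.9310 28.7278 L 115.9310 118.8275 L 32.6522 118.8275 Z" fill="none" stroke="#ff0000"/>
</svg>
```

viewBox `0 0 277.3533 182.8744` with mm width/height → 1 unit = 1 mm. Flip: y_m = 182.8744 − y_svg.

**Shape 1** — `<path>` cubic bezier, stroke `#0000ff` → cut (S911, F605). Control points (SVG): P0=(124.9241,66.1796), P1=(145.8255,39.9794), P2=(78.1751,63.7687), P3=(61.7683,83.2344); sampled at t=k/3. Machine vertices: (124.9241,116.6948) → (121.4858,128.2434) → (90.0787,118.5353) → (61.7683,99.6400). Open path.

**Shape 2** — `<path>` regular polygon, stroke `#ff0000` → score (S400, F2073). Machine vertices: (30.1539,80.5680) → (17.1081,110.6710) → (47.2111,123.7168) → (60.2569,93.6138) → (30.1539,80.5680). Closed: final G1 returns to the first vertex.

**Shape 3** — `<path>` quadratic bezier, stroke `#ff0000` → score (S400, F2073). Control points (SVG): P0=(115.3770,145.0332), P1=(180.3091,138.8328), P2=(263.7846,151.1356); sampled at t=k/3. Machine vertices: (115.3770,37.8412) → (160.7254,39.9189) → (210.1946,37.8848) → (263.7846,31.7388). Open path.

**Shape 4** — `<path>` rectangle, stroke `#ff0000` → score (S400, F2073). Machine vertices: (32.6522,154.1466) → (115.9310,154.1466) → (115.9310,64.0469) → (32.6522,64.0469) → (32.6522,154.1466). Closed: final G1 returns to the first vertex.

G21
G90
G0 X124.9241 Y116.6948
M3 S911
G01 X121.4858 Y128.2434 F605
G01 X90.0787 Y118.5353
G01 X61.7683 Y99.6400
M5
G0 X30.1539 Y80.5680
M3 S400
G01 X17.1081 Y110.6710 F2073
G01 X47.2111 Y123.7168
G01 X60.2569 Y93.6138
G01 X30.1539 Y80.5680
M5
G0 X115.3770 Y37.8412
M3 S400
G01 X160.7254 Y39.9189 F2073
G01 X210.1946 Y37.8848
G01 X263.7846 Y31.7388
M5
G0 X32.6522 Y154.1466
M3 S400
G01 X115.9310 Y154.1466 F2073
G01 X115.9310 Y64.0469
G01 X32.6522 Y64.0469
G01 X32.6522 Y154.1466
M5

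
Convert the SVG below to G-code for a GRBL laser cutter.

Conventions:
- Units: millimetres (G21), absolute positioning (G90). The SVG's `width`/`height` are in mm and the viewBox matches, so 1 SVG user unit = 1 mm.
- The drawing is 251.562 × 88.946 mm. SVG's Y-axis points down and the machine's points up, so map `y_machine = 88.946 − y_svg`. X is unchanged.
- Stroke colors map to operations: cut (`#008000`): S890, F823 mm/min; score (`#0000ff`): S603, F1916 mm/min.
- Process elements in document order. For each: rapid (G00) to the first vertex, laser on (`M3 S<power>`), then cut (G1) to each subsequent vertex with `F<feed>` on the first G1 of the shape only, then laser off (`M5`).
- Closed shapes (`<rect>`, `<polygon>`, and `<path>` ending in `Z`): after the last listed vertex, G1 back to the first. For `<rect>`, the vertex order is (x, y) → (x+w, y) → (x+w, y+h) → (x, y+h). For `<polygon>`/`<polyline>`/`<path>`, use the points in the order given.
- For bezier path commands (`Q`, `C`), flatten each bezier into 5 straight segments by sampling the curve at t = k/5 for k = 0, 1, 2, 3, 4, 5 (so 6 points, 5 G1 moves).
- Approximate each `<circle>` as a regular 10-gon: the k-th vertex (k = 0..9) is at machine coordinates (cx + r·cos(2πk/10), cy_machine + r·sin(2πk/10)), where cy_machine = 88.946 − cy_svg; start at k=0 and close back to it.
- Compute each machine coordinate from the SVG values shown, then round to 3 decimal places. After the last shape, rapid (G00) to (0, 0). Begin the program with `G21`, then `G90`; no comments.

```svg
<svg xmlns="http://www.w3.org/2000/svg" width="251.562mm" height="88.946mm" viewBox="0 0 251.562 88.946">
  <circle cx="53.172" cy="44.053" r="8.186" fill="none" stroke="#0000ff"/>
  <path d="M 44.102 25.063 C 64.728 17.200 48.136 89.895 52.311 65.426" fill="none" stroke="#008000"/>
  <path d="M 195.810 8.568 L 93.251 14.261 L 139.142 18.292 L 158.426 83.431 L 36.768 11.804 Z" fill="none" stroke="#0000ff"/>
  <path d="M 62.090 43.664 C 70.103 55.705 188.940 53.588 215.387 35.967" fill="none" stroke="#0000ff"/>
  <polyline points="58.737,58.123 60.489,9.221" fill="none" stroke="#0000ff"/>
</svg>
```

G21
G90
G00 X61.358 Y44.893
M3 S603
G1 X59.795 Y49.705 F1916
G1 X55.702 Y52.678
G1 X50.642 Y52.678
G1 X46.549 Y49.705
G1 X44.986 Y44.893
G1 X46.549 Y40.081
G1 X50.642 Y37.108
G1 X55.702 Y37.108
G1 X59.795 Y40.081
G1 X61.358 Y44.893
M5
G00 X44.102 Y63.883
M3 S890
G1 X52.475 Y60.356 F823
G1 X54.700 Y46.025
G1 X53.558 Y29.422
G1 X51.834 Y19.077
G1 X52.311 Y23.520
M5
G00 X195.810 Y80.378
M3 S603
G1 X93.251 Y74.685 F1916
G1 X139.142 Y70.654
G1 X158.426 Y5.515
G1 X36.768 Y77.142
G1 X195.810 Y80.378
M5
G00 X62.090 Y45.282
M3 S603
G1 X78.571 Y39.767 F1916
G1 X111.895 Y37.715
G1 X152.309 Y39.190
G1 X190.058 Y44.256
G1 X215.387 Y52.979
M5
G00 X58.737 Y30.823
M3 S603
G1 X60.489 Y79.725 F1916
M5
G00 X0.000 Y0.000

1 u = 1 mm; y_m = 88.946 − y.

[1] `<circle>` circle, #0000ff→score S603 F1916: (61.358,44.893) → (59.795,49.705) → (55.702,52.678) → (50.642,52.678) → (46.549,49.705) → (44.986,44.893) → (46.549,40.081) → (50.642,37.108) → (55.702,37.108) → (59.795,40.081) → (61.358,44.893) (closed)

[2] `<path>` cubic bezier, #008000→cut S890 F823: (44.102,63.883) → (52.475,60.356) → (54.700,46.025) → (53.558,29.422) → (51.834,19.077) → (52.311,23.520)

[3] `<path>` closed polygon, #0000ff→score S603 F1916: (195.810,80.378) → (93.251,74.685) → (139.142,70.654) → (158.426,5.515) → (36.768,77.142) → (195.810,80.378) (closed)

[4] `<path>` cubic bezier, #0000ff→score S603 F1916: (62.090,45.282) → (78.571,39.767) → (111.895,37.715) → (152.309,39.190) → (190.058,44.256) → (215.387,52.979)

[5] `<polyline>` line segment, #0000ff→score S603 F1916: (58.737,30.823) → (60.489,79.725)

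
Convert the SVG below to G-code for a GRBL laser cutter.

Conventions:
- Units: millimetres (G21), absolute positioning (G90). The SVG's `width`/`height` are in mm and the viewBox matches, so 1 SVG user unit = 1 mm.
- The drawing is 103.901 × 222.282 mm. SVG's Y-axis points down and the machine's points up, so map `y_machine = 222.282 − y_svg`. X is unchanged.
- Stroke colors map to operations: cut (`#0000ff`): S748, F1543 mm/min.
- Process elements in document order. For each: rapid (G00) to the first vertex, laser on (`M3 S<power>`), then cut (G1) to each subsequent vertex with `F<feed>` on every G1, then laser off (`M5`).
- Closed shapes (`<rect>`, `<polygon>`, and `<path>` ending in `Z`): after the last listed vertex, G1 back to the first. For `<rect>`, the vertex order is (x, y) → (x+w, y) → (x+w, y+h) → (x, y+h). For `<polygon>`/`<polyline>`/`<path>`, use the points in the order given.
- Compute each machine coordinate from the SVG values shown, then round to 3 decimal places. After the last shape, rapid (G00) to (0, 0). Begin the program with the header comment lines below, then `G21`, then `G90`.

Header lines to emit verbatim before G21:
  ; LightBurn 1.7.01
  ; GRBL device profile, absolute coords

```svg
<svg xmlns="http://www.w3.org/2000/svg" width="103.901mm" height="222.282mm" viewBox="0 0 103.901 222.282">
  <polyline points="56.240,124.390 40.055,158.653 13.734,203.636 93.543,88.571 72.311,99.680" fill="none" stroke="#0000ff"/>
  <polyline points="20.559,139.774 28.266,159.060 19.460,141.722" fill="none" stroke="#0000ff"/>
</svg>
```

; LightBurn 1.7.01
; GRBL device profile, absolute coords
G21
G90
G00 X56.240 Y97.892
M3 S748
G1 X40.055 Y63.629 F1543
G1 X13.734 Y18.646 F1543
G1 X93.543 Y133.711 F1543
G1 X72.311 Y122.602 F1543
M5
G00 X20.559 Y82.508
M3 S748
G1 X28.266 Y63.222 F1543
G1 X19.460 Y80.560 F1543
M5
G00 X0.000 Y0.000

Since the viewBox matches the mm dimensions, user units are millimetres directly. The only transform is the Y-flip y_m = 222.282 − y_svg.

Shape 1 is a open polyline drawn with `<polyline>`. Its stroke #0000ff means cut at S748, F1543. After flipping Y the toolpath is (56.240,97.892) → (40.055,63.629) → (13.734,18.646) → (93.543,133.711) → (72.311,122.602).

Shape 2 is a open polyline drawn with `<polyline>`. Its stroke #0000ff means cut at S748, F1543. After flipping Y the toolpath is (20.559,82.508) → (28.266,63.222) → (19.460,80.560).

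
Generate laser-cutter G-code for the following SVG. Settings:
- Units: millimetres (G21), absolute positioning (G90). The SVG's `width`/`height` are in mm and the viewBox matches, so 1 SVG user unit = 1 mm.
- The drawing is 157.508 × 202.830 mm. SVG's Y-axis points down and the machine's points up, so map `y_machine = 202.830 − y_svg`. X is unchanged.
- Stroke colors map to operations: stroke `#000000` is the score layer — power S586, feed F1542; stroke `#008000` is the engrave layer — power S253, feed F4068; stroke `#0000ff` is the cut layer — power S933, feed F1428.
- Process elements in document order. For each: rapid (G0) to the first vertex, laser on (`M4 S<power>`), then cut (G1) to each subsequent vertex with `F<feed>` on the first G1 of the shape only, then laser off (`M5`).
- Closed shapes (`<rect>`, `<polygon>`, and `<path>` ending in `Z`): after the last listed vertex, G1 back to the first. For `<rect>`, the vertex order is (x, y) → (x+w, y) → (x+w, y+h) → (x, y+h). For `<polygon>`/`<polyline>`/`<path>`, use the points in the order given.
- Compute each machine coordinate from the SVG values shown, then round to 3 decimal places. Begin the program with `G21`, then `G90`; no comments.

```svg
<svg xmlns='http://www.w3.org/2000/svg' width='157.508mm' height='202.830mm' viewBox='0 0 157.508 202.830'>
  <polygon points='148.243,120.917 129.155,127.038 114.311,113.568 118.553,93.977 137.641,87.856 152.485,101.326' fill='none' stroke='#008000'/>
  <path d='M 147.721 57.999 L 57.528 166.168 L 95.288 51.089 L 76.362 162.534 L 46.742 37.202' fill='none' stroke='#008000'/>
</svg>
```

G21
G90
G0 X148.243 Y81.913
M4 S253
G1 X129.155 Y75.792 F4068
G1 X114.311 Y89.262
G1 X118.553 Y108.853
G1 X137.641 Y114.974
G1 X152.485 Y101.504
G1 X148.243 Y81.913
M5
G0 X147.721 Y144.831
M4 S253
G1 X57.528 Y36.662 F4068
G1 X95.288 Y151.741
G1 X76.362 Y40.296
G1 X46.742 Y165.628
M5

Since the viewBox matches the mm dimensions, user units are millimetres directly. The only transform is the Y-flip y_m = 202.830 − y_svg.

Shape 1 is a regular polygon drawn with `<polygon>`. Its stroke #008000 means engrave at S253, F4068. After flipping Y the toolpath is (148.243,81.913) → (129.155,75.792) → (114.311,89.262) → (118.553,108.853) → (137.641,114.974) → (152.485,101.504) → (148.243,81.913), returning to the start.

Shape 2 is a open polyline drawn with `<path>`. Its stroke #008000 means engrave at S253, F4068. After flipping Y the toolpath is (147.721,144.831) → (57.528,36.662) → (95.288,151.741) → (76.362,40.296) → (46.742,165.628).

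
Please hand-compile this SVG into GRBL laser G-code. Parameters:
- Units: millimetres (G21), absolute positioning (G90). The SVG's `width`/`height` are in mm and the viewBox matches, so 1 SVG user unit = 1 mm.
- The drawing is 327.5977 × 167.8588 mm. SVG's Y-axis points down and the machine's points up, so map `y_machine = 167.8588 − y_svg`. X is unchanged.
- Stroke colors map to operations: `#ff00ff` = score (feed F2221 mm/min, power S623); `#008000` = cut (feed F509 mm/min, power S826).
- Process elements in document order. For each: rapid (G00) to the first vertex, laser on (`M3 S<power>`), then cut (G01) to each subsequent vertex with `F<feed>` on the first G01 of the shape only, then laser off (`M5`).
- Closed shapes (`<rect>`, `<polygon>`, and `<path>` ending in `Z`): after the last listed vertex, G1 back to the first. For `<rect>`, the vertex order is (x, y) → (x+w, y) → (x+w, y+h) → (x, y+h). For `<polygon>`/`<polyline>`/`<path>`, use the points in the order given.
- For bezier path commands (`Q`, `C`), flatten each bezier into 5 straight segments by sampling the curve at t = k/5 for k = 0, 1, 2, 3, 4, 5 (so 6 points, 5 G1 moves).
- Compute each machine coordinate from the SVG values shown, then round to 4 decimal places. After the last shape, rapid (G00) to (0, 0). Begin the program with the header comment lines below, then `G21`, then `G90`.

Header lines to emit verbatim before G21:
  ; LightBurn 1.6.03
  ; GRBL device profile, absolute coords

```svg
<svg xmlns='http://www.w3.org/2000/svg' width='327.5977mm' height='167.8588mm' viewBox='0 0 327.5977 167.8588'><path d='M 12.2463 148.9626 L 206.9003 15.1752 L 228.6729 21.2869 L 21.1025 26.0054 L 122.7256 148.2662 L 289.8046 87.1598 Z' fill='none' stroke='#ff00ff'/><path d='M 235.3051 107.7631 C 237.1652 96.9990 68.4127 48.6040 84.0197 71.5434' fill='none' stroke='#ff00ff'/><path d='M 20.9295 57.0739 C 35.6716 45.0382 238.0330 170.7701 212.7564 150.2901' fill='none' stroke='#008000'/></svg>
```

; LightBurn 1.6.03
; GRBL device profile, absolute coords
G21
G90
G00 X12.2463 Y18.8962
M3 S623
G01 X206.9003 Y152.6836 F2221
G01 X228.6729 Y146.5719
G01 X21.1025 Y141.8534
G01 X122.7256 Y19.5926
G01 X289.8046 Y80.6990
G01 X12.2463 Y18.8962
M5
G00 X235.3051 Y60.0957
M3 S623
G01 X218.7874 Y70.1981 F2221
G01 X178.3614 Y84.1017
G01 X131.0656 Y96.5759
G01 X93.9389 Y102.3906
G01 X84.0197 Y96.3154
M5
G00 X20.9295 Y110.7849
M3 S826
G01 X48.9670 Y103.7460 F509
G01 X102.1008 Y77.2740
G01 X160.3985 Y44.9997
G01 X203.9279 Y20.5543
G01 X212.7564 Y17.5687
M5
G00 X0.0000 Y0.0000

viewBox `0 0 327.5977 167.8588` with mm width/height → 1 unit = 1 mm. Flip: y_m = 167.8588 − y_svg.

**Shape 1** — `<path>` closed polygon, stroke `#ff00ff` → score (S623, F2221). Machine vertices: (12.2463,18.8962) → (206.9003,152.6836) → (228.6729,146.5719) → (21.1025,141.8534) → (122.7256,19.5926) → (289.8046,80.6990) → (12.2463,18.8962). Closed: final G1 returns to the first vertex.

**Shape 2** — `<path>` cubic bezier, stroke `#ff00ff` → score (S623, F2221). Control points (SVG): P0=(235.3051,107.7631), P1=(237.1652,96.9990), P2=(68.4127,48.6040), P3=(84.0197,71.5434); sampled at t=k/5. Machine vertices: (235.3051,60.0957) → (218.7874,70.1981) → (178.3614,84.1017) → (131.0656,96.5759) → (93.9389,102.3906) → (84.0197,96.3154). Open path.

**Shape 3** — `<path>` cubic bezier, stroke `#008000` → cut (S826, F509). Control points (SVG): P0=(20.9295,57.0739), P1=(35.6716,45.0382), P2=(238.0330,170.7701), P3=(212.7564,150.2901); sampled at t=k/5. Machine vertices: (20.9295,110.7849) → (48.9670,103.7460) → (102.1008,77.2740) → (160.3985,44.9997) → (203.9279,20.5543) → (212.7564,17.5687). Open path.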